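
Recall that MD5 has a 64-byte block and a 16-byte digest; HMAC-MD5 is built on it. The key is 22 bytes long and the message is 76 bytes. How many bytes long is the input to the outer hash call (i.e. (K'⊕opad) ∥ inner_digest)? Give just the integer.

Key is 22 ≤ 64 bytes, zero-padded: |K'| = 64.
Outer input = (K'⊕opad) ∥ H(inner) → 64 + 16 = 80 bytes.

80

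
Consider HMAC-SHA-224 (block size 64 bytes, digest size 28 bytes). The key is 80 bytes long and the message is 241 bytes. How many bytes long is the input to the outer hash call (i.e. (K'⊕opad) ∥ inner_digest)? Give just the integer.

Key is 80 > 64 bytes, so it is hashed to 28 bytes then zero-padded to 64: |K'| = 64.
Outer input = (K'⊕opad) ∥ H(inner) → 64 + 28 = 92 bytes.

92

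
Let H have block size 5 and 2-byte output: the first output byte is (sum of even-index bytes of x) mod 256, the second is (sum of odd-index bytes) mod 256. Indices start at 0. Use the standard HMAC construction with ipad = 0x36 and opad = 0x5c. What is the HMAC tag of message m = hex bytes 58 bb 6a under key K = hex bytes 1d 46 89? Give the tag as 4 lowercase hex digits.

Key hex bytes 1d 46 89 is 3 bytes ≤ B = 5; zero-pad to 5 bytes: K' = 1d 46 89 00 00.
K' ⊕ ipad = 2b 70 bf 36 36.  K' ⊕ opad = 41 1a d5 5c 5c.
Inner input = (K'⊕ipad) ∥ m = 2b 70 bf 36 36 ∥ 58 bb 6a.
Inner hash: even-index sum = 475 mod 256 = 219; odd-index sum = 360 mod 256 = 104 → db 68.
Outer input = (K'⊕opad) ∥ inner = 41 1a d5 5c 5c ∥ db 68.
Outer hash (tag): even-index sum = 474 mod 256 = 218; odd-index sum = 337 mod 256 = 81 → da 51.

da51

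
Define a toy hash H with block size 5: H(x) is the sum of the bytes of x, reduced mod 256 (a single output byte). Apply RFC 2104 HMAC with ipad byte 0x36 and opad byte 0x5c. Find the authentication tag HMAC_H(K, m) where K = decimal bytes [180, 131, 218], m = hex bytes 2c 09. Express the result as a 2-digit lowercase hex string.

Key decimal bytes [180, 131, 218] = b4 83 da is 3 bytes ≤ B = 5; zero-pad to 5 bytes: K' = b4 83 da 00 00.
K' ⊕ ipad = 82 b5 ec 36 36.  K' ⊕ opad = e8 df 86 5c 5c.
Inner input = (K'⊕ipad) ∥ m = 82 b5 ec 36 36 ∥ 2c 09.
Inner hash: sum = 130+181+236+54+54+44+9 = 708; mod 256 = 196 → c4.
Outer input = (K'⊕opad) ∥ inner = e8 df 86 5c 5c ∥ c4.
Outer hash (tag): sum = 232+223+134+92+92+196 = 969; mod 256 = 201 → c9.

c9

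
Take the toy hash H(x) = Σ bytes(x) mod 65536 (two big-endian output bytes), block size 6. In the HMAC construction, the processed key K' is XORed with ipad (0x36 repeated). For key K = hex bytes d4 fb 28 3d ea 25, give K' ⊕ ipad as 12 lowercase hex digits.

e2cd1e0bdc13

Key hex bytes d4 fb 28 3d ea 25 is exactly B = 6 bytes: K' = d4 fb 28 3d ea 25.
XOR each byte with 0x36: d4⊕36=e2, fb⊕36=cd, 28⊕36=1e, 3d⊕36=0b, ea⊕36=dc, 25⊕36=13.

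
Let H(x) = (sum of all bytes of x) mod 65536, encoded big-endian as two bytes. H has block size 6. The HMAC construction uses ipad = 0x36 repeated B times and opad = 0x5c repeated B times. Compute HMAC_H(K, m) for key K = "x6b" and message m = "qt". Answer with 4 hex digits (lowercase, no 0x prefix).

020b

Key "x6b" = 78 36 62 is 3 bytes ≤ B = 6; zero-pad to 6 bytes: K' = 78 36 62 00 00 00.
K' ⊕ ipad = 4e 00 54 36 36 36.  K' ⊕ opad = 24 6a 3e 5c 5c 5c.
Inner input = (K'⊕ipad) ∥ m = 4e 00 54 36 36 36 ∥ 71 74.
Inner hash: sum = 78+0+84+54+54+54+113+116 = 553 → 02 29.
Outer input = (K'⊕opad) ∥ inner = 24 6a 3e 5c 5c 5c ∥ 02 29.
Outer hash (tag): sum = 36+106+62+92+92+92+2+41 = 523 → 02 0b.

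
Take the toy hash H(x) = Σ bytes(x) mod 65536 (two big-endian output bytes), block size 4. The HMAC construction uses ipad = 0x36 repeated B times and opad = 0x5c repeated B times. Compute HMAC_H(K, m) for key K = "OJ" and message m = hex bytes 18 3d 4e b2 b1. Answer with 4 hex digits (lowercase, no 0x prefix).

014b

Key "OJ" = 4f 4a is 2 bytes ≤ B = 4; zero-pad to 4 bytes: K' = 4f 4a 00 00.
K' ⊕ ipad = 79 7c 36 36.  K' ⊕ opad = 13 16 5c 5c.
Inner input = (K'⊕ipad) ∥ m = 79 7c 36 36 ∥ 18 3d 4e b2 b1.
Inner hash: sum = 121+124+54+54+24+61+78+178+177 = 871 → 03 67.
Outer input = (K'⊕opad) ∥ inner = 13 16 5c 5c ∥ 03 67.
Outer hash (tag): sum = 19+22+92+92+3+103 = 331 → 01 4b.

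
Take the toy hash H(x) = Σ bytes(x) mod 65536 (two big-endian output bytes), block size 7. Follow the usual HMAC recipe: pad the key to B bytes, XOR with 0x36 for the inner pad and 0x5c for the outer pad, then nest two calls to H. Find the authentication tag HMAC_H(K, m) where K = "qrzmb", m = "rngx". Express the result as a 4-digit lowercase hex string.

025c

Key "qrzmb" = 71 72 7a 6d 62 is 5 bytes ≤ B = 7; zero-pad to 7 bytes: K' = 71 72 7a 6d 62 00 00.
K' ⊕ ipad = 47 44 4c 5b 54 36 36.  K' ⊕ opad = 2d 2e 26 31 3e 5c 5c.
Inner input = (K'⊕ipad) ∥ m = 47 44 4c 5b 54 36 36 ∥ 72 6e 67 78.
Inner hash: sum = 71+68+76+91+84+54+54+114+110+103+120 = 945 → 03 b1.
Outer input = (K'⊕opad) ∥ inner = 2d 2e 26 31 3e 5c 5c ∥ 03 b1.
Outer hash (tag): sum = 45+46+38+49+62+92+92+3+177 = 604 → 02 5c.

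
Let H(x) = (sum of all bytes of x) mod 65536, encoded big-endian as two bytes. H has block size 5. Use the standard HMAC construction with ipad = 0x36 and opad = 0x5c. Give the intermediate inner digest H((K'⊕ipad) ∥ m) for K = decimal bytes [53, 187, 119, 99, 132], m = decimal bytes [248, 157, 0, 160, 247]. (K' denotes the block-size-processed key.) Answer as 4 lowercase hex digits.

Key decimal bytes [53, 187, 119, 99, 132] = 35 bb 77 63 84 is exactly B = 5 bytes: K' = 35 bb 77 63 84.
K' ⊕ ipad = 03 8d 41 55 b2.
Inner input = 03 8d 41 55 b2 ∥ f8 9d 00 a0 f7.
Inner hash: sum = 3+141+65+85+178+248+157+0+160+247 = 1284 → 05 04.

0504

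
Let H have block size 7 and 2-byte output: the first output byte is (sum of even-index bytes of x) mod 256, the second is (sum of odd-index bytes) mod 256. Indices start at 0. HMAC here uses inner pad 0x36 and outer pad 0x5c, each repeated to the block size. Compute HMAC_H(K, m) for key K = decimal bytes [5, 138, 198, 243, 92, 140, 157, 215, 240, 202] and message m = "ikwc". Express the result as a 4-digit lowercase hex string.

Key decimal bytes [5, 138, 198, 243, 92, 140, 157, 215, 240, 202] = 05 8a c6 f3 5c 8c 9d d7 f0 ca is 10 bytes > B = 7, so hash it first: H(key) = b4 aa, then zero-pad to 7 bytes: K' = b4 aa 00 00 00 00 00.
K' ⊕ ipad = 82 9c 36 36 36 36 36.  K' ⊕ opad = e8 f6 5c 5c 5c 5c 5c.
Inner input = (K'⊕ipad) ∥ m = 82 9c 36 36 36 36 36 ∥ 69 6b 77 63.
Inner hash: even-index sum = 498 mod 256 = 242; odd-index sum = 488 mod 256 = 232 → f2 e8.
Outer input = (K'⊕opad) ∥ inner = e8 f6 5c 5c 5c 5c 5c ∥ f2 e8.
Outer hash (tag): even-index sum = 740 mod 256 = 228; odd-index sum = 672 mod 256 = 160 → e4 a0.

e4a0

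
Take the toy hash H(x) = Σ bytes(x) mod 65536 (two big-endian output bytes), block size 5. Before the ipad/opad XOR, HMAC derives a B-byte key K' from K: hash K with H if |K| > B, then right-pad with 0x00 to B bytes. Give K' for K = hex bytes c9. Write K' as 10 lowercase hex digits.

Key hex bytes c9 is 1 byte ≤ B = 5; zero-pad to 5 bytes: K' = c9 00 00 00 00.

c900000000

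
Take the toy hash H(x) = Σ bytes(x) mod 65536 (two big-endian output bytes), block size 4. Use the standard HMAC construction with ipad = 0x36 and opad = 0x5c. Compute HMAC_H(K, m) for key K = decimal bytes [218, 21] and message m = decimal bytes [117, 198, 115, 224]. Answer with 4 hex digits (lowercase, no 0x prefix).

Key decimal bytes [218, 21] = da 15 is 2 bytes ≤ B = 4; zero-pad to 4 bytes: K' = da 15 00 00.
K' ⊕ ipad = ec 23 36 36.  K' ⊕ opad = 86 49 5c 5c.
Inner input = (K'⊕ipad) ∥ m = ec 23 36 36 ∥ 75 c6 73 e0.
Inner hash: sum = 236+35+54+54+117+198+115+224 = 1033 → 04 09.
Outer input = (K'⊕opad) ∥ inner = 86 49 5c 5c ∥ 04 09.
Outer hash (tag): sum = 134+73+92+92+4+9 = 404 → 01 94.

0194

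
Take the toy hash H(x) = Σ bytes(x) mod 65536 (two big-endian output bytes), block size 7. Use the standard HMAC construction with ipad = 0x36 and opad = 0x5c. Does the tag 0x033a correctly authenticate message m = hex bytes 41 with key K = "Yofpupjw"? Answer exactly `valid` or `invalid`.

valid

Key "Yofpupjw" = 59 6f 66 70 75 70 6a 77 is 8 bytes > B = 7, so hash it first: H(key) = 03 64, then zero-pad to 7 bytes: K' = 03 64 00 00 00 00 00.
K' ⊕ ipad = 35 52 36 36 36 36 36; K' ⊕ opad = 5f 38 5c 5c 5c 5c 5c.
Inner hash: sum = 53+82+54+54+54+54+54+65 = 470 → 01 d6.
Outer hash (recomputed tag): sum = 95+56+92+92+92+92+92+1+214 = 826 → 03 3a.
Recomputed tag = 033a; claimed = 033a → match.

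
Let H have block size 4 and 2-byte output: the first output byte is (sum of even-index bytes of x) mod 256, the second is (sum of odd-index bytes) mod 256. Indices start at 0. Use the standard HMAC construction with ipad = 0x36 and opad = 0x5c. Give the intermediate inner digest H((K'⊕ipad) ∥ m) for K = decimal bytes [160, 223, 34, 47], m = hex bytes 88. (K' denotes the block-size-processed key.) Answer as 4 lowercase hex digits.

3202

Key decimal bytes [160, 223, 34, 47] = a0 df 22 2f is exactly B = 4 bytes: K' = a0 df 22 2f.
K' ⊕ ipad = 96 e9 14 19.
Inner input = 96 e9 14 19 ∥ 88.
Inner hash: even-index sum = 306 mod 256 = 50; odd-index sum = 258 mod 256 = 2 → 32 02.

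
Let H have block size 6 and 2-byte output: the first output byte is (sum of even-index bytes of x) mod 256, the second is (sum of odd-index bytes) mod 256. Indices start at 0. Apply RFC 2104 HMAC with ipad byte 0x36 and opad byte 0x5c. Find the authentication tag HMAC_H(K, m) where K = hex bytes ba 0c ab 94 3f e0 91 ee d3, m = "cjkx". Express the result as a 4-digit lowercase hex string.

Key hex bytes ba 0c ab 94 3f e0 91 ee d3 is 9 bytes > B = 6, so hash it first: H(key) = 08 6e, then zero-pad to 6 bytes: K' = 08 6e 00 00 00 00.
K' ⊕ ipad = 3e 58 36 36 36 36.  K' ⊕ opad = 54 32 5c 5c 5c 5c.
Inner input = (K'⊕ipad) ∥ m = 3e 58 36 36 36 36 ∥ 63 6a 6b 78.
Inner hash: even-index sum = 376 mod 256 = 120; odd-index sum = 422 mod 256 = 166 → 78 a6.
Outer input = (K'⊕opad) ∥ inner = 54 32 5c 5c 5c 5c ∥ 78 a6.
Outer hash (tag): even-index sum = 388 mod 256 = 132; odd-index sum = 400 mod 256 = 144 → 84 90.

8490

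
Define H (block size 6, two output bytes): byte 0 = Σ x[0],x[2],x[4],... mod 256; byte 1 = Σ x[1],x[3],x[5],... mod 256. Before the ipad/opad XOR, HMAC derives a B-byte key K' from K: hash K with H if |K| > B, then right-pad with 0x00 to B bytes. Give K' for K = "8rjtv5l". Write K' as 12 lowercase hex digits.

841b00000000

|K| = 7 > B = 6, so first hash the key.
H(K): even-index sum = 388 mod 256 = 132; odd-index sum = 283 mod 256 = 27 → 84 1b.
Zero-pad H(K) = 84 1b to 6 bytes: K' = 84 1b 00 00 00 00.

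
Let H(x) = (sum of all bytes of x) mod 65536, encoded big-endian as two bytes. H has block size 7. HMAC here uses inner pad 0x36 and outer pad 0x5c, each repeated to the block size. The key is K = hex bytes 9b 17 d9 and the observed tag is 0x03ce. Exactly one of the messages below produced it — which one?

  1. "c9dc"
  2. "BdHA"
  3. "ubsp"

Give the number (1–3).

2

Key hex bytes 9b 17 d9 is 3 bytes ≤ B = 7; zero-pad to 7 bytes: K' = 9b 17 d9 00 00 00 00.
K' ⊕ ipad = ad 21 ef 36 36 36 36; K' ⊕ opad = c7 4b 85 5c 5c 5c 5c.
m1: inner = H(ad 21 ef 36 36 36 36 63 39 64 63) = 03 f8; tag = H(c7 4b 85 5c 5c 5c 5c 03 f8) = 0402
m2: inner = H(ad 21 ef 36 36 36 36 42 64 48 41) = 03 c4; tag = H(c7 4b 85 5c 5c 5c 5c 03 c4) = 03ce ← matches
m3: inner = H(ad 21 ef 36 36 36 36 75 62 73 70) = 04 4f; tag = H(c7 4b 85 5c 5c 5c 5c 04 4f) = 035a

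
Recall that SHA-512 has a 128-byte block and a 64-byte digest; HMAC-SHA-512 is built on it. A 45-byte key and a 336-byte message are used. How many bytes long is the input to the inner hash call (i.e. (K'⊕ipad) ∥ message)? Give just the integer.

Key is 45 ≤ 128 bytes, zero-padded: |K'| = 128.
Inner input = (K'⊕ipad) ∥ m → 128 + 336 = 464 bytes.

464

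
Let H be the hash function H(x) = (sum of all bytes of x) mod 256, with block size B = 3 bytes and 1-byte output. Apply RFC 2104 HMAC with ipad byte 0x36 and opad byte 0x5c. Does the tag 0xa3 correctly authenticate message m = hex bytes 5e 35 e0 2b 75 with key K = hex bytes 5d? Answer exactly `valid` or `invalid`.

Key hex bytes 5d is 1 byte ≤ B = 3; zero-pad to 3 bytes: K' = 5d 00 00.
K' ⊕ ipad = 6b 36 36; K' ⊕ opad = 01 5c 5c.
Inner hash: sum = 107+54+54+94+53+224+43+117 = 746; mod 256 = 234 → ea.
Outer hash (recomputed tag): sum = 1+92+92+234 = 419; mod 256 = 163 → a3.
Recomputed tag = a3; claimed = a3 → match.

valid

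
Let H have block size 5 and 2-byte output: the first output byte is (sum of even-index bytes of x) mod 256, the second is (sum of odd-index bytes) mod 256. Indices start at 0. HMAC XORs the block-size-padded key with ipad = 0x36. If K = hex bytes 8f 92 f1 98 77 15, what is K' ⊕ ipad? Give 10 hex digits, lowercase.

Key hex bytes 8f 92 f1 98 77 15 is 6 bytes > B = 5, so hash it first: H(key) = f7 3f, then zero-pad to 5 bytes: K' = f7 3f 00 00 00.
XOR each byte with 0x36: f7⊕36=c1, 3f⊕36=09, 00⊕36=36, 00⊕36=36, 00⊕36=36.

c109363636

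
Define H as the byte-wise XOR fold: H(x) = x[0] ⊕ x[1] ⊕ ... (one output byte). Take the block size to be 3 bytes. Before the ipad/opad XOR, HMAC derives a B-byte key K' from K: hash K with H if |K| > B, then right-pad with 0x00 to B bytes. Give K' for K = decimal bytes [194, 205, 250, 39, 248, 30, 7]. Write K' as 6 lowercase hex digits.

330000

|K| = 7 > B = 3, so first hash the key.
H(K): XOR c2⊕cd⊕fa⊕27⊕f8⊕1e⊕07 = 33.
Zero-pad H(K) = 33 to 3 bytes: K' = 33 00 00.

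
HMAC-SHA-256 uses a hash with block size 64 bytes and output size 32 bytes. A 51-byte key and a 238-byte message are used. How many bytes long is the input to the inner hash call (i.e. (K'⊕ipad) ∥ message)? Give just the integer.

Key is 51 ≤ 64 bytes, zero-padded: |K'| = 64.
Inner input = (K'⊕ipad) ∥ m → 64 + 238 = 302 bytes.

302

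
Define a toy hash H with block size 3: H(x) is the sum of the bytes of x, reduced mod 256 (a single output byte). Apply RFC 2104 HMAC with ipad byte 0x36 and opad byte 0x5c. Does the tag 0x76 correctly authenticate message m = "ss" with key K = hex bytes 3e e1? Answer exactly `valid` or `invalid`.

valid

Key hex bytes 3e e1 is 2 bytes ≤ B = 3; zero-pad to 3 bytes: K' = 3e e1 00.
K' ⊕ ipad = 08 d7 36; K' ⊕ opad = 62 bd 5c.
Inner hash: sum = 8+215+54+115+115 = 507; mod 256 = 251 → fb.
Outer hash (recomputed tag): sum = 98+189+92+251 = 630; mod 256 = 118 → 76.
Recomputed tag = 76; claimed = 76 → match.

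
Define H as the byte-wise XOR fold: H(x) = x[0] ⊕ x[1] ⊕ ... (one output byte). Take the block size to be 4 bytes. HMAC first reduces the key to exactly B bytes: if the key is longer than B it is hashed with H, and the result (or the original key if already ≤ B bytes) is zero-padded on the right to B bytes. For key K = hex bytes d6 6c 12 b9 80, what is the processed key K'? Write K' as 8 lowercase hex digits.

91000000

|K| = 5 > B = 4, so first hash the key.
H(K): XOR d6⊕6c⊕12⊕b9⊕80 = 91.
Zero-pad H(K) = 91 to 4 bytes: K' = 91 00 00 00.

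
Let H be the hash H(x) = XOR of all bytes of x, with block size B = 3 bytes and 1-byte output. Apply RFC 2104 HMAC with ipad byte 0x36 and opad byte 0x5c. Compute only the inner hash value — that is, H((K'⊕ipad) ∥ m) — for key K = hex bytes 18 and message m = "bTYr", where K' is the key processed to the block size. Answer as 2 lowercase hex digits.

33

Key hex bytes 18 is 1 byte ≤ B = 3; zero-pad to 3 bytes: K' = 18 00 00.
K' ⊕ ipad = 2e 36 36.
Inner input = 2e 36 36 ∥ 62 54 59 72.
Inner hash: XOR 2e⊕36⊕36⊕62⊕54⊕59⊕72 = 33.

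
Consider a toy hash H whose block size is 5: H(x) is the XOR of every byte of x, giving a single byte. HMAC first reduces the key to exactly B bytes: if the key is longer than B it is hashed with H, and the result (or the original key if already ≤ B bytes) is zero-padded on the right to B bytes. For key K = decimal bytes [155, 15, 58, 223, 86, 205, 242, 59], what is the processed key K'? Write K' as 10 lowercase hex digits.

2300000000

|K| = 8 > B = 5, so first hash the key.
H(K): XOR 9b⊕0f⊕3a⊕df⊕56⊕cd⊕f2⊕3b = 23.
Zero-pad H(K) = 23 to 5 bytes: K' = 23 00 00 00 00.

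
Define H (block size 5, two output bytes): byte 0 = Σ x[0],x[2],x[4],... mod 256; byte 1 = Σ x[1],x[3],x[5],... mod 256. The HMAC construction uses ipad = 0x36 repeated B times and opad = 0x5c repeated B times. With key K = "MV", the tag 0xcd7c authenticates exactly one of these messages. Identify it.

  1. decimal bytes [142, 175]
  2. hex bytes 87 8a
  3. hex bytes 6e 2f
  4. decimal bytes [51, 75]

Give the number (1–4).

3

Key "MV" = 4d 56 is 2 bytes ≤ B = 5; zero-pad to 5 bytes: K' = 4d 56 00 00 00.
K' ⊕ ipad = 7b 60 36 36 36; K' ⊕ opad = 11 0a 5c 5c 5c.
m1: inner = H(7b 60 36 36 36 8e af) = 96 24; tag = H(11 0a 5c 5c 5c 96 24) = edfc
m2: inner = H(7b 60 36 36 36 87 8a) = 71 1d; tag = H(11 0a 5c 5c 5c 71 1d) = e6d7
m3: inner = H(7b 60 36 36 36 6e 2f) = 16 04; tag = H(11 0a 5c 5c 5c 16 04) = cd7c ← matches
m4: inner = H(7b 60 36 36 36 33 4b) = 32 c9; tag = H(11 0a 5c 5c 5c 32 c9) = 9298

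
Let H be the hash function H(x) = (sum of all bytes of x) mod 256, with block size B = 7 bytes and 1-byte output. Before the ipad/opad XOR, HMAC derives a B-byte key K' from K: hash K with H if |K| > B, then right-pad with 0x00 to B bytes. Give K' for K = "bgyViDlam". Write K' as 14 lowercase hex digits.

|K| = 9 > B = 7, so first hash the key.
H(K): sum = 98+103+121+86+105+68+108+97+109 = 895; mod 256 = 127 → 7f.
Zero-pad H(K) = 7f to 7 bytes: K' = 7f 00 00 00 00 00 00.

7f000000000000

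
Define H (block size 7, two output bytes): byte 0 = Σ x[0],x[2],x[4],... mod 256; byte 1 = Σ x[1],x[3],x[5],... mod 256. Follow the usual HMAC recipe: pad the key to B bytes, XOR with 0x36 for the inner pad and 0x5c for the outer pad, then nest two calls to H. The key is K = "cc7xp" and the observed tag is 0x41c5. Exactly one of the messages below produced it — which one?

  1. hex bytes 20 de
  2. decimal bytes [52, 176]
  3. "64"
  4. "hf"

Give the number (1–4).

3

Key "cc7xp" = 63 63 37 78 70 is 5 bytes ≤ B = 7; zero-pad to 7 bytes: K' = 63 63 37 78 70 00 00.
K' ⊕ ipad = 55 55 01 4e 46 36 36; K' ⊕ opad = 3f 3f 6b 24 2c 5c 5c.
m1: inner = H(55 55 01 4e 46 36 36 20 de) = b0 f9; tag = H(3f 3f 6b 24 2c 5c 5c b0 f9) = 2b6f
m2: inner = H(55 55 01 4e 46 36 36 34 b0) = 82 0d; tag = H(3f 3f 6b 24 2c 5c 5c 82 0d) = 3f41
m3: inner = H(55 55 01 4e 46 36 36 36 34) = 06 0f; tag = H(3f 3f 6b 24 2c 5c 5c 06 0f) = 41c5 ← matches
m4: inner = H(55 55 01 4e 46 36 36 68 66) = 38 41; tag = H(3f 3f 6b 24 2c 5c 5c 38 41) = 73f7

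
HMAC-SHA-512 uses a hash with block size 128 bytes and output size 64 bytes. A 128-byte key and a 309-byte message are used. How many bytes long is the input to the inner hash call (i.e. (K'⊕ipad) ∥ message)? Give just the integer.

437

Key is 128 ≤ 128 bytes, zero-padded: |K'| = 128.
Inner input = (K'⊕ipad) ∥ m → 128 + 309 = 437 bytes.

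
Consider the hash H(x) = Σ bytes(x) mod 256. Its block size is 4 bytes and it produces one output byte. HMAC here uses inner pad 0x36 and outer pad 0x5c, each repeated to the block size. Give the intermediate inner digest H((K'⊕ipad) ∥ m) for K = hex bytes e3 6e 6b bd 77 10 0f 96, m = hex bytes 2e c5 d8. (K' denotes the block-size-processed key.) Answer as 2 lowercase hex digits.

00

Key hex bytes e3 6e 6b bd 77 10 0f 96 is 8 bytes > B = 4, so hash it first: H(key) = a5, then zero-pad to 4 bytes: K' = a5 00 00 00.
K' ⊕ ipad = 93 36 36 36.
Inner input = 93 36 36 36 ∥ 2e c5 d8.
Inner hash: sum = 147+54+54+54+46+197+216 = 768; mod 256 = 0 → 00.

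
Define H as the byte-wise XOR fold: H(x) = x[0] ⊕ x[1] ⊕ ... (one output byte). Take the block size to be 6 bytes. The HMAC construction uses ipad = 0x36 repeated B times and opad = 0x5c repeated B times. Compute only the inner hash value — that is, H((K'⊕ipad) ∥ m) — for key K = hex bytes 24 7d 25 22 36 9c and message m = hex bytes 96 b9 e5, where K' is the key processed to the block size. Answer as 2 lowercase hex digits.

Key hex bytes 24 7d 25 22 36 9c is exactly B = 6 bytes: K' = 24 7d 25 22 36 9c.
K' ⊕ ipad = 12 4b 13 14 00 aa.
Inner input = 12 4b 13 14 00 aa ∥ 96 b9 e5.
Inner hash: XOR 12⊕4b⊕13⊕14⊕00⊕aa⊕96⊕b9⊕e5 = 3e.

3e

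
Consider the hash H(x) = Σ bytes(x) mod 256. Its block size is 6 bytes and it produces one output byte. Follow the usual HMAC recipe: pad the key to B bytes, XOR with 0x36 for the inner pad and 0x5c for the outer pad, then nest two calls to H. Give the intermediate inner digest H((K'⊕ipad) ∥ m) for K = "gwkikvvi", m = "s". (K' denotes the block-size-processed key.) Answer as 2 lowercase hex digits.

Key "gwkikvvi" = 67 77 6b 69 6b 76 76 69 is 8 bytes > B = 6, so hash it first: H(key) = 72, then zero-pad to 6 bytes: K' = 72 00 00 00 00 00.
K' ⊕ ipad = 44 36 36 36 36 36.
Inner input = 44 36 36 36 36 36 ∥ 73.
Inner hash: sum = 68+54+54+54+54+54+115 = 453; mod 256 = 197 → c5.

c5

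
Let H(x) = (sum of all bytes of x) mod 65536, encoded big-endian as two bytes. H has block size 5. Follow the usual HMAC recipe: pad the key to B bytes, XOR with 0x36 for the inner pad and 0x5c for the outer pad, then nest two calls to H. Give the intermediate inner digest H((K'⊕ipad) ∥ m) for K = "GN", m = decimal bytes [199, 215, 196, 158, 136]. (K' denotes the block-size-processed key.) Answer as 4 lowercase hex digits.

Key "GN" = 47 4e is 2 bytes ≤ B = 5; zero-pad to 5 bytes: K' = 47 4e 00 00 00.
K' ⊕ ipad = 71 78 36 36 36.
Inner input = 71 78 36 36 36 ∥ c7 d7 c4 9e 88.
Inner hash: sum = 113+120+54+54+54+199+215+196+158+136 = 1299 → 05 13.

0513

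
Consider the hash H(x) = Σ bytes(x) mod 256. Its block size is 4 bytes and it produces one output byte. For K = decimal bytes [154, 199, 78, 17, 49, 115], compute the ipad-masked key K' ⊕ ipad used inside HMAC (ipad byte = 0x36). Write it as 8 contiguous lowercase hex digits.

Key decimal bytes [154, 199, 78, 17, 49, 115] = 9a c7 4e 11 31 73 is 6 bytes > B = 4, so hash it first: H(key) = 64, then zero-pad to 4 bytes: K' = 64 00 00 00.
XOR each byte with 0x36: 64⊕36=52, 00⊕36=36, 00⊕36=36, 00⊕36=36.

52363636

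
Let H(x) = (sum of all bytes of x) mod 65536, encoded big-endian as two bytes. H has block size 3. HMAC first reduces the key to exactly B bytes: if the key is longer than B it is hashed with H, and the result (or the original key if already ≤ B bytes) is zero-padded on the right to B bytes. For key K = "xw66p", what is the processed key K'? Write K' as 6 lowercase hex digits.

|K| = 5 > B = 3, so first hash the key.
H(K): sum = 120+119+54+54+112 = 459 → 01 cb.
Zero-pad H(K) = 01 cb to 3 bytes: K' = 01 cb 00.

01cb00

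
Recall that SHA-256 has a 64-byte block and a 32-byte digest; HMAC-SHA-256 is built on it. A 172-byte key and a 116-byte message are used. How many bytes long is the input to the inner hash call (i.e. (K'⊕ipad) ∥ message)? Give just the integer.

Key is 172 > 64 bytes, so it is hashed to 32 bytes then zero-padded to 64: |K'| = 64.
Inner input = (K'⊕ipad) ∥ m → 64 + 116 = 180 bytes.

180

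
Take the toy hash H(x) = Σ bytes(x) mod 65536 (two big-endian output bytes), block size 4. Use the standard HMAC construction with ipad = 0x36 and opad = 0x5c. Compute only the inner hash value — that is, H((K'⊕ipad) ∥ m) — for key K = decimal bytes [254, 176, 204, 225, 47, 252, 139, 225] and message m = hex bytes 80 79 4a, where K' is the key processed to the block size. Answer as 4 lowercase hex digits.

02a6

Key decimal bytes [254, 176, 204, 225, 47, 252, 139, 225] = fe b0 cc e1 2f fc 8b e1 is 8 bytes > B = 4, so hash it first: H(key) = 05 f2, then zero-pad to 4 bytes: K' = 05 f2 00 00.
K' ⊕ ipad = 33 c4 36 36.
Inner input = 33 c4 36 36 ∥ 80 79 4a.
Inner hash: sum = 51+196+54+54+128+121+74 = 678 → 02 a6.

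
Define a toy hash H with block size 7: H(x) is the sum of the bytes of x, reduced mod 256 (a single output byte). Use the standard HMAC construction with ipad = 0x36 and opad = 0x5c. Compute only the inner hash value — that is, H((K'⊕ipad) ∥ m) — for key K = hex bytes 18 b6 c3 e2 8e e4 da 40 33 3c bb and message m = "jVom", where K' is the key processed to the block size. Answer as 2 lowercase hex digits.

Key hex bytes 18 b6 c3 e2 8e e4 da 40 33 3c bb is 11 bytes > B = 7, so hash it first: H(key) = 29, then zero-pad to 7 bytes: K' = 29 00 00 00 00 00 00.
K' ⊕ ipad = 1f 36 36 36 36 36 36.
Inner input = 1f 36 36 36 36 36 36 ∥ 6a 56 6f 6d.
Inner hash: sum = 31+54+54+54+54+54+54+106+86+111+109 = 767; mod 256 = 255 → ff.

ff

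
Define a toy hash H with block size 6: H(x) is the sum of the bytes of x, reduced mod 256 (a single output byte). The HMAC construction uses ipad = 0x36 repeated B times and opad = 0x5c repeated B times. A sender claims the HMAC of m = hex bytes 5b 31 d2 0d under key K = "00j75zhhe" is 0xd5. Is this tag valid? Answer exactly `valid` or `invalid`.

invalid

Key "00j75zhhe" = 30 30 6a 37 35 7a 68 68 65 is 9 bytes > B = 6, so hash it first: H(key) = e5, then zero-pad to 6 bytes: K' = e5 00 00 00 00 00.
K' ⊕ ipad = d3 36 36 36 36 36; K' ⊕ opad = b9 5c 5c 5c 5c 5c.
Inner hash: sum = 211+54+54+54+54+54+91+49+210+13 = 844; mod 256 = 76 → 4c.
Outer hash (recomputed tag): sum = 185+92+92+92+92+92+76 = 721; mod 256 = 209 → d1.
Recomputed tag = d1; claimed = d5 → mismatch.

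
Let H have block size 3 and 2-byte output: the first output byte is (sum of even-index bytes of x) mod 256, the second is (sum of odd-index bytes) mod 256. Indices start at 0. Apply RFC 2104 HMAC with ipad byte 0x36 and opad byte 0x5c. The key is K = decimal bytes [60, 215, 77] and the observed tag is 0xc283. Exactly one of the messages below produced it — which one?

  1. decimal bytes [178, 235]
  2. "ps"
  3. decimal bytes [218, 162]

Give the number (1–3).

2

Key decimal bytes [60, 215, 77] = 3c d7 4d is exactly B = 3 bytes: K' = 3c d7 4d.
K' ⊕ ipad = 0a e1 7b; K' ⊕ opad = 60 8b 11.
m1: inner = H(0a e1 7b b2 eb) = 70 93; tag = H(60 8b 11 70 93) = 04fb
m2: inner = H(0a e1 7b 70 73) = f8 51; tag = H(60 8b 11 f8 51) = c283 ← matches
m3: inner = H(0a e1 7b da a2) = 27 bb; tag = H(60 8b 11 27 bb) = 2cb2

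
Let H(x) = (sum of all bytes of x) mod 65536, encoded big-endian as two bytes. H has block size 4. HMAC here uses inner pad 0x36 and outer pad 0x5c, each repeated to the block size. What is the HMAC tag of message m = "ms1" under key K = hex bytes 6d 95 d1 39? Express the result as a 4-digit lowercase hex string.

01f4

Key hex bytes 6d 95 d1 39 is exactly B = 4 bytes: K' = 6d 95 d1 39.
K' ⊕ ipad = 5b a3 e7 0f.  K' ⊕ opad = 31 c9 8d 65.
Inner input = (K'⊕ipad) ∥ m = 5b a3 e7 0f ∥ 6d 73 31.
Inner hash: sum = 91+163+231+15+109+115+49 = 773 → 03 05.
Outer input = (K'⊕opad) ∥ inner = 31 c9 8d 65 ∥ 03 05.
Outer hash (tag): sum = 49+201+141+101+3+5 = 500 → 01 f4.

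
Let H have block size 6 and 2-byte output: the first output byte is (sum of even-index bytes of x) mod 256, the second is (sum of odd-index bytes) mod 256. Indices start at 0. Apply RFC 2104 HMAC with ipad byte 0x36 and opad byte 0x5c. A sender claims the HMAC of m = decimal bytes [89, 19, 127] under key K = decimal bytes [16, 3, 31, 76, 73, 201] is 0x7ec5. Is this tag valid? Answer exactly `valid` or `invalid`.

invalid

Key decimal bytes [16, 3, 31, 76, 73, 201] = 10 03 1f 4c 49 c9 is exactly B = 6 bytes: K' = 10 03 1f 4c 49 c9.
K' ⊕ ipad = 26 35 29 7a 7f ff; K' ⊕ opad = 4c 5f 43 10 15 95.
Inner hash: even-index sum = 422 mod 256 = 166; odd-index sum = 449 mod 256 = 193 → a6 c1.
Outer hash (recomputed tag): even-index sum = 330 mod 256 = 74; odd-index sum = 453 mod 256 = 197 → 4a c5.
Recomputed tag = 4ac5; claimed = 7ec5 → mismatch.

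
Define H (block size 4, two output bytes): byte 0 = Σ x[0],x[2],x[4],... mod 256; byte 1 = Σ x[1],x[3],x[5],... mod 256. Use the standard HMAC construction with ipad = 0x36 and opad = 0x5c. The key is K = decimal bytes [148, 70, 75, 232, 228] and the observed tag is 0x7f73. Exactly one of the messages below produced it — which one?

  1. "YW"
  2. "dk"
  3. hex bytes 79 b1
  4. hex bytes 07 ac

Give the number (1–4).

1

Key decimal bytes [148, 70, 75, 232, 228] = 94 46 4b e8 e4 is 5 bytes > B = 4, so hash it first: H(key) = c3 2e, then zero-pad to 4 bytes: K' = c3 2e 00 00.
K' ⊕ ipad = f5 18 36 36; K' ⊕ opad = 9f 72 5c 5c.
m1: inner = H(f5 18 36 36 59 57) = 84 a5; tag = H(9f 72 5c 5c 84 a5) = 7f73 ← matches
m2: inner = H(f5 18 36 36 64 6b) = 8f b9; tag = H(9f 72 5c 5c 8f b9) = 8a87
m3: inner = H(f5 18 36 36 79 b1) = a4 ff; tag = H(9f 72 5c 5c a4 ff) = 9fcd
m4: inner = H(f5 18 36 36 07 ac) = 32 fa; tag = H(9f 72 5c 5c 32 fa) = 2dc8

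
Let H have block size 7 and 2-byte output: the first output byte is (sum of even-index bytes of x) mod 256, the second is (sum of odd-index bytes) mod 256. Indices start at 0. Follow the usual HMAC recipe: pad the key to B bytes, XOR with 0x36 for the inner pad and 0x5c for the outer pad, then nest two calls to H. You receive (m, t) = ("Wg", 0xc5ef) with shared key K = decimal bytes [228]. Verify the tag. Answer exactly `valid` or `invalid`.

Key decimal bytes [228] = e4 is 1 byte ≤ B = 7; zero-pad to 7 bytes: K' = e4 00 00 00 00 00 00.
K' ⊕ ipad = d2 36 36 36 36 36 36; K' ⊕ opad = b8 5c 5c 5c 5c 5c 5c.
Inner hash: even-index sum = 475 mod 256 = 219; odd-index sum = 249 mod 256 = 249 → db f9.
Outer hash (recomputed tag): even-index sum = 709 mod 256 = 197; odd-index sum = 495 mod 256 = 239 → c5 ef.
Recomputed tag = c5ef; claimed = c5ef → match.

valid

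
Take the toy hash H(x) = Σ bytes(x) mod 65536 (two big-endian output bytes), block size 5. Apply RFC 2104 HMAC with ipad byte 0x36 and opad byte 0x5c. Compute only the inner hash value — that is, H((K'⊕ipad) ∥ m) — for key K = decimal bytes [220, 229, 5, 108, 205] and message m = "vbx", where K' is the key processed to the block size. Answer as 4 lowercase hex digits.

0495

Key decimal bytes [220, 229, 5, 108, 205] = dc e5 05 6c cd is exactly B = 5 bytes: K' = dc e5 05 6c cd.
K' ⊕ ipad = ea d3 33 5a fb.
Inner input = ea d3 33 5a fb ∥ 76 62 78.
Inner hash: sum = 234+211+51+90+251+118+98+120 = 1173 → 04 95.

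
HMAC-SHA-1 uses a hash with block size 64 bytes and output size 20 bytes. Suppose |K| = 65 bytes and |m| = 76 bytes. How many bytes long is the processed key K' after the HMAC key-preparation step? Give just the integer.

64

Key is 65 > 64 bytes, so it is hashed to 20 bytes then zero-padded to 64: |K'| = 64.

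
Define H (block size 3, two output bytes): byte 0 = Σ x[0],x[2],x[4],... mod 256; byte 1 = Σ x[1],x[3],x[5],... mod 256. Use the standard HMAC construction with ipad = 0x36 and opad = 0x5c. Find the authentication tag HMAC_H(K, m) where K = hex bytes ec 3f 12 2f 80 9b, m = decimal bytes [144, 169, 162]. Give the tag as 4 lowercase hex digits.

Key hex bytes ec 3f 12 2f 80 9b is 6 bytes > B = 3, so hash it first: H(key) = 7e 09, then zero-pad to 3 bytes: K' = 7e 09 00.
K' ⊕ ipad = 48 3f 36.  K' ⊕ opad = 22 55 5c.
Inner input = (K'⊕ipad) ∥ m = 48 3f 36 ∥ 90 a9 a2.
Inner hash: even-index sum = 295 mod 256 = 39; odd-index sum = 369 mod 256 = 113 → 27 71.
Outer input = (K'⊕opad) ∥ inner = 22 55 5c ∥ 27 71.
Outer hash (tag): even-index sum = 239 mod 256 = 239; odd-index sum = 124 mod 256 = 124 → ef 7c.

ef7c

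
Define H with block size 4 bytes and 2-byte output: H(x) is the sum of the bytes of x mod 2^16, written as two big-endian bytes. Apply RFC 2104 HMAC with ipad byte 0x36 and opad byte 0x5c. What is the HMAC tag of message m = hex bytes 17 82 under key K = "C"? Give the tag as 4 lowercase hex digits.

01e4

Key "C" = 43 is 1 byte ≤ B = 4; zero-pad to 4 bytes: K' = 43 00 00 00.
K' ⊕ ipad = 75 36 36 36.  K' ⊕ opad = 1f 5c 5c 5c.
Inner input = (K'⊕ipad) ∥ m = 75 36 36 36 ∥ 17 82.
Inner hash: sum = 117+54+54+54+23+130 = 432 → 01 b0.
Outer input = (K'⊕opad) ∥ inner = 1f 5c 5c 5c ∥ 01 b0.
Outer hash (tag): sum = 31+92+92+92+1+176 = 484 → 01 e4.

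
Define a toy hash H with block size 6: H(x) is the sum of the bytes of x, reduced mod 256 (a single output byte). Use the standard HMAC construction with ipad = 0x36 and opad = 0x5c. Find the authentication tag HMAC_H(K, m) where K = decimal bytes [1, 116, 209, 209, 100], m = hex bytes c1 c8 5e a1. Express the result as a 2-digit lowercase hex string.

8a

Key decimal bytes [1, 116, 209, 209, 100] = 01 74 d1 d1 64 is 5 bytes ≤ B = 6; zero-pad to 6 bytes: K' = 01 74 d1 d1 64 00.
K' ⊕ ipad = 37 42 e7 e7 52 36.  K' ⊕ opad = 5d 28 8d 8d 38 5c.
Inner input = (K'⊕ipad) ∥ m = 37 42 e7 e7 52 36 ∥ c1 c8 5e a1.
Inner hash: sum = 55+66+231+231+82+54+193+200+94+161 = 1367; mod 256 = 87 → 57.
Outer input = (K'⊕opad) ∥ inner = 5d 28 8d 8d 38 5c ∥ 57.
Outer hash (tag): sum = 93+40+141+141+56+92+87 = 650; mod 256 = 138 → 8a.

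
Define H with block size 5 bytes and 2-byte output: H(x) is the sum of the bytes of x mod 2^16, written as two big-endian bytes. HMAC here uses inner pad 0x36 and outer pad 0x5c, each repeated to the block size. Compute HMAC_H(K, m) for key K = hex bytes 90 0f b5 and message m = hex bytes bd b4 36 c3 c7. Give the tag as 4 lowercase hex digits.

03c3

Key hex bytes 90 0f b5 is 3 bytes ≤ B = 5; zero-pad to 5 bytes: K' = 90 0f b5 00 00.
K' ⊕ ipad = a6 39 83 36 36.  K' ⊕ opad = cc 53 e9 5c 5c.
Inner input = (K'⊕ipad) ∥ m = a6 39 83 36 36 ∥ bd b4 36 c3 c7.
Inner hash: sum = 166+57+131+54+54+189+180+54+195+199 = 1279 → 04 ff.
Outer input = (K'⊕opad) ∥ inner = cc 53 e9 5c 5c ∥ 04 ff.
Outer hash (tag): sum = 204+83+233+92+92+4+255 = 963 → 03 c3.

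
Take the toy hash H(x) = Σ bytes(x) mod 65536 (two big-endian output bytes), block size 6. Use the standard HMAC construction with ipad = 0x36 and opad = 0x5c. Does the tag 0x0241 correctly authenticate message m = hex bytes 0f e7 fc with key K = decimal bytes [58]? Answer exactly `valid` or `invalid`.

Key decimal bytes [58] = 3a is 1 byte ≤ B = 6; zero-pad to 6 bytes: K' = 3a 00 00 00 00 00.
K' ⊕ ipad = 0c 36 36 36 36 36; K' ⊕ opad = 66 5c 5c 5c 5c 5c.
Inner hash: sum = 12+54+54+54+54+54+15+231+252 = 780 → 03 0c.
Outer hash (recomputed tag): sum = 102+92+92+92+92+92+3+12 = 577 → 02 41.
Recomputed tag = 0241; claimed = 0241 → match.

valid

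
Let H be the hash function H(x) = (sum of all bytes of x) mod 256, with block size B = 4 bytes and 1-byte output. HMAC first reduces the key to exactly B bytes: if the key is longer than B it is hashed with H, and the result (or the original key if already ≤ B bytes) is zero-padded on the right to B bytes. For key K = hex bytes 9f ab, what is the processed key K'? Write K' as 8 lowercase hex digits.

9fab0000

Key hex bytes 9f ab is 2 bytes ≤ B = 4; zero-pad to 4 bytes: K' = 9f ab 00 00.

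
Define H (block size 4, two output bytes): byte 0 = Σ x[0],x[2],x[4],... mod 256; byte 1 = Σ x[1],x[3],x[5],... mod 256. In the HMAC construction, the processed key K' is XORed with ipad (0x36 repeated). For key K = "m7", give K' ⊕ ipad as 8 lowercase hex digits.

Key "m7" = 6d 37 is 2 bytes ≤ B = 4; zero-pad to 4 bytes: K' = 6d 37 00 00.
XOR each byte with 0x36: 6d⊕36=5b, 37⊕36=01, 00⊕36=36, 00⊕36=36.

5b013636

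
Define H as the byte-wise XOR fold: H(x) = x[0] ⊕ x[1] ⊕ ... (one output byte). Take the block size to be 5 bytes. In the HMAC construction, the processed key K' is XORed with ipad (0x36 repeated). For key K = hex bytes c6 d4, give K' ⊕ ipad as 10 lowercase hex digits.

Key hex bytes c6 d4 is 2 bytes ≤ B = 5; zero-pad to 5 bytes: K' = c6 d4 00 00 00.
XOR each byte with 0x36: c6⊕36=f0, d4⊕36=e2, 00⊕36=36, 00⊕36=36, 00⊕36=36.

f0e2363636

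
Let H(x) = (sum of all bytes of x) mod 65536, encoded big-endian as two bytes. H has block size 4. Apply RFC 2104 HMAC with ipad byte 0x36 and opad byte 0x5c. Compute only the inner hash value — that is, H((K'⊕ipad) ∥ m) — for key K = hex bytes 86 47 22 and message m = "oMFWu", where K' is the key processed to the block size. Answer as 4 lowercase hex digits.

Key hex bytes 86 47 22 is 3 bytes ≤ B = 4; zero-pad to 4 bytes: K' = 86 47 22 00.
K' ⊕ ipad = b0 71 14 36.
Inner input = b0 71 14 36 ∥ 6f 4d 46 57 75.
Inner hash: sum = 176+113+20+54+111+77+70+87+117 = 825 → 03 39.

0339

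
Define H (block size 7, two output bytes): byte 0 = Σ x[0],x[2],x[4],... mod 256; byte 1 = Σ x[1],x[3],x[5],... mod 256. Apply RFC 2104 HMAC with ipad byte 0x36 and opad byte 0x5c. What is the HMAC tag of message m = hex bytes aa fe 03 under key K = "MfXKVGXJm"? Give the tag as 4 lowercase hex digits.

Key "MfXKVGXJm" = 4d 66 58 4b 56 47 58 4a 6d is 9 bytes > B = 7, so hash it first: H(key) = c0 42, then zero-pad to 7 bytes: K' = c0 42 00 00 00 00 00.
K' ⊕ ipad = f6 74 36 36 36 36 36.  K' ⊕ opad = 9c 1e 5c 5c 5c 5c 5c.
Inner input = (K'⊕ipad) ∥ m = f6 74 36 36 36 36 36 ∥ aa fe 03.
Inner hash: even-index sum = 662 mod 256 = 150; odd-index sum = 397 mod 256 = 141 → 96 8d.
Outer input = (K'⊕opad) ∥ inner = 9c 1e 5c 5c 5c 5c 5c ∥ 96 8d.
Outer hash (tag): even-index sum = 573 mod 256 = 61; odd-index sum = 364 mod 256 = 108 → 3d 6c.

3d6c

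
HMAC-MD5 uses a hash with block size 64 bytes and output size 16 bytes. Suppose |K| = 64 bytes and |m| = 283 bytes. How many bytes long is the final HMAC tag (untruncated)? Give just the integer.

16

The tag is one MD5 digest: 16 bytes.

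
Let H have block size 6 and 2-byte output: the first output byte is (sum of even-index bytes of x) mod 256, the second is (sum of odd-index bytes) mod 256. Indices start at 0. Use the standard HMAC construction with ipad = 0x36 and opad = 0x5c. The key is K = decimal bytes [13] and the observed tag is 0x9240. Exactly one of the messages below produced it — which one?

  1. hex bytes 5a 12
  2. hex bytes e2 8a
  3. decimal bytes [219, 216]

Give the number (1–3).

2

Key decimal bytes [13] = 0d is 1 byte ≤ B = 6; zero-pad to 6 bytes: K' = 0d 00 00 00 00 00.
K' ⊕ ipad = 3b 36 36 36 36 36; K' ⊕ opad = 51 5c 5c 5c 5c 5c.
m1: inner = H(3b 36 36 36 36 36 5a 12) = 01 b4; tag = H(51 5c 5c 5c 5c 5c 01 b4) = 0ac8
m2: inner = H(3b 36 36 36 36 36 e2 8a) = 89 2c; tag = H(51 5c 5c 5c 5c 5c 89 2c) = 9240 ← matches
m3: inner = H(3b 36 36 36 36 36 db d8) = 82 7a; tag = H(51 5c 5c 5c 5c 5c 82 7a) = 8b8e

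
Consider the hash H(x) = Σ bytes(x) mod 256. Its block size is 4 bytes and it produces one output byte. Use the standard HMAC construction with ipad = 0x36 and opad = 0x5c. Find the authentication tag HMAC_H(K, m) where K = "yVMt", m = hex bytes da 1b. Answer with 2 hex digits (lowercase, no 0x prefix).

c9

Key "yVMt" = 79 56 4d 74 is exactly B = 4 bytes: K' = 79 56 4d 74.
K' ⊕ ipad = 4f 60 7b 42.  K' ⊕ opad = 25 0a 11 28.
Inner input = (K'⊕ipad) ∥ m = 4f 60 7b 42 ∥ da 1b.
Inner hash: sum = 79+96+123+66+218+27 = 609; mod 256 = 97 → 61.
Outer input = (K'⊕opad) ∥ inner = 25 0a 11 28 ∥ 61.
Outer hash (tag): sum = 37+10+17+40+97 = 201 → c9.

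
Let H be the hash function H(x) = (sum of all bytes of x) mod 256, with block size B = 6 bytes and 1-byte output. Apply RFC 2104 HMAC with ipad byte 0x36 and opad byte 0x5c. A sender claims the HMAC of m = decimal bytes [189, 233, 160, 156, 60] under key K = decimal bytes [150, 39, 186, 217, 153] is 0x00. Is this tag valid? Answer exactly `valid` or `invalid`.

Key decimal bytes [150, 39, 186, 217, 153] = 96 27 ba d9 99 is 5 bytes ≤ B = 6; zero-pad to 6 bytes: K' = 96 27 ba d9 99 00.
K' ⊕ ipad = a0 11 8c ef af 36; K' ⊕ opad = ca 7b e6 85 c5 5c.
Inner hash: sum = 160+17+140+239+175+54+189+233+160+156+60 = 1583; mod 256 = 47 → 2f.
Outer hash (recomputed tag): sum = 202+123+230+133+197+92+47 = 1024; mod 256 = 0 → 00.
Recomputed tag = 00; claimed = 00 → match.

valid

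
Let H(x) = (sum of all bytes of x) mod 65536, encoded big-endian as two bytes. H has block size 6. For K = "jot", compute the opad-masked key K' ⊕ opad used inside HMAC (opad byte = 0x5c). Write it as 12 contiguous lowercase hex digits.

Key "jot" = 6a 6f 74 is 3 bytes ≤ B = 6; zero-pad to 6 bytes: K' = 6a 6f 74 00 00 00.
XOR each byte with 0x5c: 6a⊕5c=36, 6f⊕5c=33, 74⊕5c=28, 00⊕5c=5c, 00⊕5c=5c, 00⊕5c=5c.

3633285c5c5c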